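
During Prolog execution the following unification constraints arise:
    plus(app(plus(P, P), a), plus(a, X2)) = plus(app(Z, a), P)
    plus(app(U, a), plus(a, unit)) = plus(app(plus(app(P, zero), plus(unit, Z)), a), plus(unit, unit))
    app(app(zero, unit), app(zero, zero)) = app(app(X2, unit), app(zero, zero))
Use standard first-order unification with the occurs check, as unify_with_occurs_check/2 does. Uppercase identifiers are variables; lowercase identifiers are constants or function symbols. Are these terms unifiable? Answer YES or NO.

NO

Decompose plus/2: app(plus(P, P), a) = app(Z, a),  plus(a, X2) = P.
Decompose app/2: plus(P, P) = Z,  a = a.
Bind Z := plus(P, P); substituting into the one remaining equation that mentions Z gives: plus(app(U, a), plus(a, unit)) = plus(app(plus(app(P, zero), plus(unit, plus(P, P))), a), plus(unit, unit)).
Delete trivial equation a = a.
Bind P := plus(a, X2); substituting into the one remaining equation that mentions P gives: plus(app(U, a), plus(a, unit)) = plus(app(plus(app(plus(a, X2), zero), plus(unit, plus(plus(a, X2), plus(a, X2)))), a), plus(unit, unit)). Substituting into the earlier binding gives Z := plus(plus(a, X2), plus(a, X2)).
Decompose plus/2: app(U, a) = app(plus(app(plus(a, X2), zero), plus(unit, plus(plus(a, X2), plus(a, X2)))), a),  plus(a, unit) = plus(unit, unit).
Decompose app/2: U = plus(app(plus(a, X2), zero), plus(unit, plus(plus(a, X2), plus(a, X2)))),  a = a.
Bind U := plus(app(plus(a, X2), zero), plus(unit, plus(plus(a, X2), plus(a, X2)))); no other remaining equation mentions U.
Delete trivial equation a = a.
Decompose plus/2: a = unit,  unit = unit.
Clash: constants a and unit differ; no unifier exists.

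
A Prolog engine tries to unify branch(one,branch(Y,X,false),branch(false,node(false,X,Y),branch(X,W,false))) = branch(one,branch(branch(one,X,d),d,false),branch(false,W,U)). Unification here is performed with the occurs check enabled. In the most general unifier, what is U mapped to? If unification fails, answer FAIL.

Decompose branch/3: one = one,  branch(Y,X,false) = branch(branch(one,X,d),d,false),  branch(false,node(false,X,Y),branch(X,W,false)) = branch(false,W,U).
Delete trivial equation one = one.
Decompose branch/3: Y = branch(one,X,d),  X = d,  false = false.
Bind Y := branch(one,X,d); substituting into the one remaining equation that mentions Y gives: branch(false,node(false,X,branch(one,X,d)),branch(X,W,false)) = branch(false,W,U).
Bind X := d; substituting into the one remaining equation that mentions X gives: branch(false,node(false,d,branch(one,d,d)),branch(d,W,false)) = branch(false,W,U). Substituting into the earlier binding gives Y := branch(one,d,d).
Delete trivial equation false = false.
Decompose branch/3: false = false,  node(false,d,branch(one,d,d)) = W,  branch(d,W,false) = U.
Delete trivial equation false = false.
Bind W := node(false,d,branch(one,d,d)); substituting into the remaining equation gives: branch(d,node(false,d,branch(one,d,d)),false) = U.
Bind U := branch(d,node(false,d,branch(one,d,d)),false).
MGU = { Y -> branch(one,d,d), X -> d, W -> node(false,d,branch(one,d,d)), U -> branch(d,node(false,d,branch(one,d,d)),false) }, so U -> branch(d,node(false,d,branch(one,d,d)),false).

branch(d,node(false,d,branch(one,d,d)),false)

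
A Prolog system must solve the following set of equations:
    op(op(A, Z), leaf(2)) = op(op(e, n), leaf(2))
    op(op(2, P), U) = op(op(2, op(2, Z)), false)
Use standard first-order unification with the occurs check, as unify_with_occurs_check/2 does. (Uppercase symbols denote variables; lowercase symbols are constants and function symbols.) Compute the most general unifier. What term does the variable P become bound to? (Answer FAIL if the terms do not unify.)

op(2, n)

Decompose op/2: op(A, Z) = op(e, n),  leaf(2) = leaf(2).
Decompose op/2: A = e,  Z = n.
Bind A := e; no other remaining equation mentions A.
Bind Z := n; substituting into the one remaining equation that mentions Z gives: op(op(2, P), U) = op(op(2, op(2, n)), false).
Delete trivial equation leaf(2) = leaf(2).
Decompose op/2: op(2, P) = op(2, op(2, n)),  U = false.
Decompose op/2: 2 = 2,  P = op(2, n).
Delete trivial equation 2 = 2.
Bind P := op(2, n); no other remaining equation mentions P.
Bind U := false.
MGU = { A = e, Z = n, P = op(2, n), U = false }, so P = op(2, n).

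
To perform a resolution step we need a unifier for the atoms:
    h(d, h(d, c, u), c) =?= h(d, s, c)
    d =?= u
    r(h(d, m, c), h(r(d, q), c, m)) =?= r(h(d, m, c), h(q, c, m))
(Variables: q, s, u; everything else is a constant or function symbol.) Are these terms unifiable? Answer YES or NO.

NO

Decompose h/3: d =?= d,  h(d, c, u) =?= s,  c =?= c.
Delete trivial equation d =?= d.
Bind s := h(d, c, u); no other remaining equation mentions s.
Delete trivial equation c =?= c.
Bind u := d; no other remaining equation mentions u. Substituting into the earlier binding gives s := h(d, c, d).
Decompose r/2: h(d, m, c) =?= h(d, m, c),  h(r(d, q), c, m) =?= h(q, c, m).
Delete trivial equation h(d, m, c) =?= h(d, m, c).
Decompose h/3: r(d, q) =?= q,  c =?= c,  m =?= m.
Occurs check fails: q occurs in r(d, q); the equation q =?= r(d, q) has no finite solution.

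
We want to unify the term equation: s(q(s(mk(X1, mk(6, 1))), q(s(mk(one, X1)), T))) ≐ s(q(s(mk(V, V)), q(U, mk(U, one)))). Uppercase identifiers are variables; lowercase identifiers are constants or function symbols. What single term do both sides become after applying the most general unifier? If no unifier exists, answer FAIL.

s(q(s(mk(mk(6, 1), mk(6, 1))), q(s(mk(one, mk(6, 1))), mk(s(mk(one, mk(6, 1))), one))))

Decompose s/1: q(s(mk(X1, mk(6, 1))), q(s(mk(one, X1)), T)) ≐ q(s(mk(V, V)), q(U, mk(U, one))).
Decompose q/2: s(mk(X1, mk(6, 1))) ≐ s(mk(V, V)),  q(s(mk(one, X1)), T) ≐ q(U, mk(U, one)).
Decompose s/1: mk(X1, mk(6, 1)) ≐ mk(V, V).
Decompose mk/2: X1 ≐ V,  mk(6, 1) ≐ V.
Bind X1 := V; substituting into the one remaining equation that mentions X1 gives: q(s(mk(one, V)), T) ≐ q(U, mk(U, one)).
Bind V := mk(6, 1); substituting into the remaining equation gives: q(s(mk(one, mk(6, 1))), T) ≐ q(U, mk(U, one)). Substituting into the earlier binding gives X1 := mk(6, 1).
Decompose q/2: s(mk(one, mk(6, 1))) ≐ U,  T ≐ mk(U, one).
Bind U := s(mk(one, mk(6, 1))); substituting into the remaining equation gives: T ≐ mk(s(mk(one, mk(6, 1))), one).
Bind T := mk(s(mk(one, mk(6, 1))), one).
Applying the MGU to either side gives s(q(s(mk(mk(6, 1), mk(6, 1))), q(s(mk(one, mk(6, 1))), mk(s(mk(one, mk(6, 1))), one)))).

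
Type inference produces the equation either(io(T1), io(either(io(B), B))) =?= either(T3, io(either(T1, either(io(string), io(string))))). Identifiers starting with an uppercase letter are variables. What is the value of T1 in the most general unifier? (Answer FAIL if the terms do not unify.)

io(either(io(string), io(string)))

Decompose either/2: io(T1) =?= T3,  io(either(io(B), B)) =?= io(either(T1, either(io(string), io(string)))).
Bind T3 := io(T1); no other remaining equation mentions T3.
Decompose io/1: either(io(B), B) =?= either(T1, either(io(string), io(string))).
Decompose either/2: io(B) =?= T1,  B =?= either(io(string), io(string)).
Bind T1 := io(B); no other remaining equation mentions T1. Substituting into the earlier binding gives T3 := io(io(B)).
Bind B := either(io(string), io(string)). Substituting into the earlier bindings gives T3 := io(io(either(io(string), io(string)))), T1 := io(either(io(string), io(string))).
MGU = { T3 ↦ io(io(either(io(string), io(string)))), T1 ↦ io(either(io(string), io(string))), B ↦ either(io(string), io(string)) }, so T1 ↦ io(either(io(string), io(string))).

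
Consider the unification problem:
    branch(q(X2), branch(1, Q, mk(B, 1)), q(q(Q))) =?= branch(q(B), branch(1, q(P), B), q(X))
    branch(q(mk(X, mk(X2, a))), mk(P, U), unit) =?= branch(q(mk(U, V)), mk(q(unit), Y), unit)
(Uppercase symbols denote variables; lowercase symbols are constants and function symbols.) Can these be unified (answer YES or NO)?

Decompose branch/3: q(X2) =?= q(B),  branch(1, Q, mk(B, 1)) =?= branch(1, q(P), B),  q(q(Q)) =?= q(X).
Decompose q/1: X2 =?= B.
Bind X2 := B; substituting into the one remaining equation that mentions X2 gives: branch(q(mk(X, mk(B, a))), mk(P, U), unit) =?= branch(q(mk(U, V)), mk(q(unit), Y), unit).
Decompose branch/3: 1 =?= 1,  Q =?= q(P),  mk(B, 1) =?= B.
Delete trivial equation 1 =?= 1.
Bind Q := q(P); substituting into the one remaining equation that mentions Q gives: q(q(q(P))) =?= q(X).
Occurs check fails: B occurs in mk(B, 1); the equation B =?= mk(B, 1) has no finite solution.

NO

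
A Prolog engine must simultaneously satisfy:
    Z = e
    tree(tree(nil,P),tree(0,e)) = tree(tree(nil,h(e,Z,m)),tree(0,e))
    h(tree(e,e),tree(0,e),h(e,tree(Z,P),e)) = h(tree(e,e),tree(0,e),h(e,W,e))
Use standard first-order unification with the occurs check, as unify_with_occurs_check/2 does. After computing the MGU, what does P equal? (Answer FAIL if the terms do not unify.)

h(e,e,m)

Bind Z := e; substituting into the remaining equations gives: tree(tree(nil,P),tree(0,e)) = tree(tree(nil,h(e,e,m)),tree(0,e)),  h(tree(e,e),tree(0,e),h(e,tree(e,P),e)) = h(tree(e,e),tree(0,e),h(e,W,e)).
Decompose tree/2: tree(nil,P) = tree(nil,h(e,e,m)),  tree(0,e) = tree(0,e).
Decompose tree/2: nil = nil,  P = h(e,e,m).
Delete trivial equation nil = nil.
Bind P := h(e,e,m); substituting into the one remaining equation that mentions P gives: h(tree(e,e),tree(0,e),h(e,tree(e,h(e,e,m)),e)) = h(tree(e,e),tree(0,e),h(e,W,e)).
Delete trivial equation tree(0,e) = tree(0,e).
Decompose h/3: tree(e,e) = tree(e,e),  tree(0,e) = tree(0,e),  h(e,tree(e,h(e,e,m)),e) = h(e,W,e).
Delete trivial equation tree(e,e) = tree(e,e).
Delete trivial equation tree(0,e) = tree(0,e).
Decompose h/3: e = e,  tree(e,h(e,e,m)) = W,  e = e.
Delete trivial equation e = e.
Bind W := tree(e,h(e,e,m)); no other remaining equation mentions W.
Delete trivial equation e = e.
MGU = { Z ↦ e, P ↦ h(e,e,m), W ↦ tree(e,h(e,e,m)) }, so P ↦ h(e,e,m).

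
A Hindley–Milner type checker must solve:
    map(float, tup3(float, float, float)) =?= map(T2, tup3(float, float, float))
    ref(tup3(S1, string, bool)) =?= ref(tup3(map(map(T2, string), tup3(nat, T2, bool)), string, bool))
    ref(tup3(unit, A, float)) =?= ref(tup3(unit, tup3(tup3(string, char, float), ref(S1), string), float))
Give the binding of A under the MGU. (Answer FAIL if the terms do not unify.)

tup3(tup3(string, char, float), ref(map(map(float, string), tup3(nat, float, bool))), string)

Decompose map/2: float =?= T2,  tup3(float, float, float) =?= tup3(float, float, float).
Bind T2 := float; substituting into the one remaining equation that mentions T2 gives: ref(tup3(S1, string, bool)) =?= ref(tup3(map(map(float, string), tup3(nat, float, bool)), string, bool)).
Delete trivial equation tup3(float, float, float) =?= tup3(float, float, float).
Decompose ref/1: tup3(S1, string, bool) =?= tup3(map(map(float, string), tup3(nat, float, bool)), string, bool).
Decompose tup3/3: S1 =?= map(map(float, string), tup3(nat, float, bool)),  string =?= string,  bool =?= bool.
Bind S1 := map(map(float, string), tup3(nat, float, bool)); substituting into the one remaining equation that mentions S1 gives: ref(tup3(unit, A, float)) =?= ref(tup3(unit, tup3(tup3(string, char, float), ref(map(map(float, string), tup3(nat, float, bool))), string), float)).
Delete trivial equation string =?= string.
Delete trivial equation bool =?= bool.
Decompose ref/1: tup3(unit, A, float) =?= tup3(unit, tup3(tup3(string, char, float), ref(map(map(float, string), tup3(nat, float, bool))), string), float).
Decompose tup3/3: unit =?= unit,  A =?= tup3(tup3(string, char, float), ref(map(map(float, string), tup3(nat, float, bool))), string),  float =?= float.
Delete trivial equation unit =?= unit.
Bind A := tup3(tup3(string, char, float), ref(map(map(float, string), tup3(nat, float, bool))), string); no other remaining equation mentions A.
Delete trivial equation float =?= float.
MGU = { T2 ↦ float, S1 ↦ map(map(float, string), tup3(nat, float, bool)), A ↦ tup3(tup3(string, char, float), ref(map(map(float, string), tup3(nat, float, bool))), string) }, so A ↦ tup3(tup3(string, char, float), ref(map(map(float, string), tup3(nat, float, bool))), string).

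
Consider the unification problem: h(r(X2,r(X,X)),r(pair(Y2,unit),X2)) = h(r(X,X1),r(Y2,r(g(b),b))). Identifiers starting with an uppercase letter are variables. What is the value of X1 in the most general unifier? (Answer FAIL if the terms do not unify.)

FAIL

Decompose h/2: r(X2,r(X,X)) = r(X,X1),  r(pair(Y2,unit),X2) = r(Y2,r(g(b),b)).
Decompose r/2: X2 = X,  r(X,X) = X1.
Bind X2 := X; substituting into the one remaining equation that mentions X2 gives: r(pair(Y2,unit),X) = r(Y2,r(g(b),b)).
Bind X1 := r(X,X); no other remaining equation mentions X1.
Decompose r/2: pair(Y2,unit) = Y2,  X = r(g(b),b).
Occurs check fails: Y2 occurs in pair(Y2,unit); the equation Y2 = pair(Y2,unit) has no finite solution.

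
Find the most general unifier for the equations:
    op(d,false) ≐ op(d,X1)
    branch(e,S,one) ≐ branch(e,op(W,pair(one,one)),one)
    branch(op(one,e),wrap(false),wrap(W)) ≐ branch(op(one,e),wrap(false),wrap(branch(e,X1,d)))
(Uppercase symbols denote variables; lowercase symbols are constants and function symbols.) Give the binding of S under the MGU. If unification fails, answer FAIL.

Decompose op/2: d ≐ d,  false ≐ X1.
Delete trivial equation d ≐ d.
Bind X1 := false; substituting into the one remaining equation that mentions X1 gives: branch(op(one,e),wrap(false),wrap(W)) ≐ branch(op(one,e),wrap(false),wrap(branch(e,false,d))).
Decompose branch/3: e ≐ e,  S ≐ op(W,pair(one,one)),  one ≐ one.
Delete trivial equation e ≐ e.
Bind S := op(W,pair(one,one)); no other remaining equation mentions S.
Delete trivial equation one ≐ one.
Decompose branch/3: op(one,e) ≐ op(one,e),  wrap(false) ≐ wrap(false),  wrap(W) ≐ wrap(branch(e,false,d)).
Delete trivial equation op(one,e) ≐ op(one,e).
Delete trivial equation wrap(false) ≐ wrap(false).
Decompose wrap/1: W ≐ branch(e,false,d).
Bind W := branch(e,false,d). Substituting into the earlier binding gives S := op(branch(e,false,d),pair(one,one)).
MGU = { X1 -> false, S -> op(branch(e,false,d),pair(one,one)), W -> branch(e,false,d) }, so S -> op(branch(e,false,d),pair(one,one)).

op(branch(e,false,d),pair(one,one))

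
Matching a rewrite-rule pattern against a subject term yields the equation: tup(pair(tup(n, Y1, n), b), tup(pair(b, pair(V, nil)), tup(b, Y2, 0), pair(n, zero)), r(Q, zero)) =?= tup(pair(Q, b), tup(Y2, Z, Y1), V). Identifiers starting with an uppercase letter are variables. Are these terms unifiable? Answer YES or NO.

Decompose tup/3: pair(tup(n, Y1, n), b) =?= pair(Q, b),  tup(pair(b, pair(V, nil)), tup(b, Y2, 0), pair(n, zero)) =?= tup(Y2, Z, Y1),  r(Q, zero) =?= V.
Decompose pair/2: tup(n, Y1, n) =?= Q,  b =?= b.
Bind Q := tup(n, Y1, n); substituting into the one remaining equation that mentions Q gives: r(tup(n, Y1, n), zero) =?= V.
Delete trivial equation b =?= b.
Decompose tup/3: pair(b, pair(V, nil)) =?= Y2,  tup(b, Y2, 0) =?= Z,  pair(n, zero) =?= Y1.
Bind Y2 := pair(b, pair(V, nil)); substituting into the one remaining equation that mentions Y2 gives: tup(b, pair(b, pair(V, nil)), 0) =?= Z.
Bind Z := tup(b, pair(b, pair(V, nil)), 0); no other remaining equation mentions Z.
Bind Y1 := pair(n, zero); substituting into the remaining equation gives: r(tup(n, pair(n, zero), n), zero) =?= V. Substituting into the earlier binding gives Q := tup(n, pair(n, zero), n).
Bind V := r(tup(n, pair(n, zero), n), zero). Substituting into the earlier bindings gives Y2 := pair(b, pair(r(tup(n, pair(n, zero), n), zero), nil)), Z := tup(b, pair(b, pair(r(tup(n, pair(n, zero), n), zero), nil)), 0).
No equations remain and no clash or occurs-check failure arose, so a unifier exists.

YES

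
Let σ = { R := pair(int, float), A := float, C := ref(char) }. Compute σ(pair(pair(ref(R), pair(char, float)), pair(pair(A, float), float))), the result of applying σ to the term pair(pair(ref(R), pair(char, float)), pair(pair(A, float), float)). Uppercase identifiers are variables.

Replace each occurrence of R with pair(int, float).
Replace each occurrence of A with float.
Result: pair(pair(ref(pair(int, float)), pair(char, float)), pair(pair(float, float), float)).

pair(pair(ref(pair(int, float)), pair(char, float)), pair(pair(float, float), float))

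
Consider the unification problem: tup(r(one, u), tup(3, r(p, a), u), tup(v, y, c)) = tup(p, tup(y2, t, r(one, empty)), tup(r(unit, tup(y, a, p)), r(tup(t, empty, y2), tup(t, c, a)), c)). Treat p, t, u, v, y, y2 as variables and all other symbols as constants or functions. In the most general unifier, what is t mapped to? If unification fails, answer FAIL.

r(r(one, r(one, empty)), a)

Decompose tup/3: r(one, u) = p,  tup(3, r(p, a), u) = tup(y2, t, r(one, empty)),  tup(v, y, c) = tup(r(unit, tup(y, a, p)), r(tup(t, empty, y2), tup(t, c, a)), c).
Bind p := r(one, u); substituting into the remaining equations gives: tup(3, r(r(one, u), a), u) = tup(y2, t, r(one, empty)),  tup(v, y, c) = tup(r(unit, tup(y, a, r(one, u))), r(tup(t, empty, y2), tup(t, c, a)), c).
Decompose tup/3: 3 = y2,  r(r(one, u), a) = t,  u = r(one, empty).
Bind y2 := 3; substituting into the one remaining equation that mentions y2 gives: tup(v, y, c) = tup(r(unit, tup(y, a, r(one, u))), r(tup(t, empty, 3), tup(t, c, a)), c).
Bind t := r(r(one, u), a); substituting into the one remaining equation that mentions t gives: tup(v, y, c) = tup(r(unit, tup(y, a, r(one, u))), r(tup(r(r(one, u), a), empty, 3), tup(r(r(one, u), a), c, a)), c).
Bind u := r(one, empty); substituting into the remaining equation gives: tup(v, y, c) = tup(r(unit, tup(y, a, r(one, r(one, empty)))), r(tup(r(r(one, r(one, empty)), a), empty, 3), tup(r(r(one, r(one, empty)), a), c, a)), c). Substituting into the earlier bindings gives p := r(one, r(one, empty)), t := r(r(one, r(one, empty)), a).
Decompose tup/3: v = r(unit, tup(y, a, r(one, r(one, empty)))),  y = r(tup(r(r(one, r(one, empty)), a), empty, 3), tup(r(r(one, r(one, empty)), a), c, a)),  c = c.
Bind v := r(unit, tup(y, a, r(one, r(one, empty)))); no other remaining equation mentions v.
Bind y := r(tup(r(r(one, r(one, empty)), a), empty, 3), tup(r(r(one, r(one, empty)), a), c, a)); no other remaining equation mentions y. Substituting into the earlier binding gives v := r(unit, tup(r(tup(r(r(one, r(one, empty)), a), empty, 3), tup(r(r(one, r(one, empty)), a), c, a)), a, r(one, r(one, empty)))).
Delete trivial equation c = c.
MGU = { p -> r(one, r(one, empty)), y2 -> 3, t -> r(r(one, r(one, empty)), a), u -> r(one, empty), v -> r(unit, tup(r(tup(r(r(one, r(one, empty)), a), empty, 3), tup(r(r(one, r(one, empty)), a), c, a)), a, r(one, r(one, empty)))), y -> r(tup(r(r(one, r(one, empty)), a), empty, 3), tup(r(r(one, r(one, empty)), a), c, a)) }, so t -> r(r(one, r(one, empty)), a).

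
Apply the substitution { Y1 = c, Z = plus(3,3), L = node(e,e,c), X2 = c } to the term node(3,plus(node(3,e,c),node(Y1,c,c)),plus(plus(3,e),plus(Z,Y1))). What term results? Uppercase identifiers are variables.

Replace each occurrence of Y1 with c.
Replace each occurrence of Z with plus(3,3).
Result: node(3,plus(node(3,e,c),node(c,c,c)),plus(plus(3,e),plus(plus(3,3),c))).

node(3,plus(node(3,e,c),node(c,c,c)),plus(plus(3,e),plus(plus(3,3),c)))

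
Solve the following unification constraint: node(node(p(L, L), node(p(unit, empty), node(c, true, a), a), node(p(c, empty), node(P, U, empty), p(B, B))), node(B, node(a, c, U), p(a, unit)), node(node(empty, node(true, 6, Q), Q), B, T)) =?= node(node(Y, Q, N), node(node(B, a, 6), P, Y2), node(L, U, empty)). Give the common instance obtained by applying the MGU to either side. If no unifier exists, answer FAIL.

FAIL

Decompose node/3: node(p(L, L), node(p(unit, empty), node(c, true, a), a), node(p(c, empty), node(P, U, empty), p(B, B))) =?= node(Y, Q, N),  node(B, node(a, c, U), p(a, unit)) =?= node(node(B, a, 6), P, Y2),  node(node(empty, node(true, 6, Q), Q), B, T) =?= node(L, U, empty).
Decompose node/3: p(L, L) =?= Y,  node(p(unit, empty), node(c, true, a), a) =?= Q,  node(p(c, empty), node(P, U, empty), p(B, B)) =?= N.
Bind Y := p(L, L); no other remaining equation mentions Y.
Bind Q := node(p(unit, empty), node(c, true, a), a); substituting into the one remaining equation that mentions Q gives: node(node(empty, node(true, 6, node(p(unit, empty), node(c, true, a), a)), node(p(unit, empty), node(c, true, a), a)), B, T) =?= node(L, U, empty).
Bind N := node(p(c, empty), node(P, U, empty), p(B, B)); no other remaining equation mentions N.
Decompose node/3: B =?= node(B, a, 6),  node(a, c, U) =?= P,  p(a, unit) =?= Y2.
Occurs check fails: B occurs in node(B, a, 6); the equation B =?= node(B, a, 6) has no finite solution.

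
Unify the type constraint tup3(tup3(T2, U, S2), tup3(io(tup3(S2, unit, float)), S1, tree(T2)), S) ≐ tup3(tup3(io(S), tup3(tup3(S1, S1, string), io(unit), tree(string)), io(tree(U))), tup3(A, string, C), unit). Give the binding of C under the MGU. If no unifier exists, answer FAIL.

Decompose tup3/3: tup3(T2, U, S2) ≐ tup3(io(S), tup3(tup3(S1, S1, string), io(unit), tree(string)), io(tree(U))),  tup3(io(tup3(S2, unit, float)), S1, tree(T2)) ≐ tup3(A, string, C),  S ≐ unit.
Decompose tup3/3: T2 ≐ io(S),  U ≐ tup3(tup3(S1, S1, string), io(unit), tree(string)),  S2 ≐ io(tree(U)).
Bind T2 := io(S); substituting into the one remaining equation that mentions T2 gives: tup3(io(tup3(S2, unit, float)), S1, tree(io(S))) ≐ tup3(A, string, C).
Bind U := tup3(tup3(S1, S1, string), io(unit), tree(string)); substituting into the one remaining equation that mentions U gives: S2 ≐ io(tree(tup3(tup3(S1, S1, string), io(unit), tree(string)))).
Bind S2 := io(tree(tup3(tup3(S1, S1, string), io(unit), tree(string)))); substituting into the one remaining equation that mentions S2 gives: tup3(io(tup3(io(tree(tup3(tup3(S1, S1, string), io(unit), tree(string)))), unit, float)), S1, tree(io(S))) ≐ tup3(A, string, C).
Decompose tup3/3: io(tup3(io(tree(tup3(tup3(S1, S1, string), io(unit), tree(string)))), unit, float)) ≐ A,  S1 ≐ string,  tree(io(S)) ≐ C.
Bind A := io(tup3(io(tree(tup3(tup3(S1, S1, string), io(unit), tree(string)))), unit, float)); no other remaining equation mentions A.
Bind S1 := string; no other remaining equation mentions S1. Substituting into the earlier bindings gives U := tup3(tup3(string, string, string), io(unit), tree(string)), S2 := io(tree(tup3(tup3(string, string, string), io(unit), tree(string)))), A := io(tup3(io(tree(tup3(tup3(string, string, string), io(unit), tree(string)))), unit, float)).
Bind C := tree(io(S)); no other remaining equation mentions C.
Bind S := unit. Substituting into the earlier bindings gives T2 := io(unit), C := tree(io(unit)).
MGU = { T2 -> io(unit), U -> tup3(tup3(string, string, string), io(unit), tree(string)), S2 -> io(tree(tup3(tup3(string, string, string), io(unit), tree(string)))), A -> io(tup3(io(tree(tup3(tup3(string, string, string), io(unit), tree(string)))), unit, float)), S1 -> string, C -> tree(io(unit)), S -> unit }, so C -> tree(io(unit)).

tree(io(unit))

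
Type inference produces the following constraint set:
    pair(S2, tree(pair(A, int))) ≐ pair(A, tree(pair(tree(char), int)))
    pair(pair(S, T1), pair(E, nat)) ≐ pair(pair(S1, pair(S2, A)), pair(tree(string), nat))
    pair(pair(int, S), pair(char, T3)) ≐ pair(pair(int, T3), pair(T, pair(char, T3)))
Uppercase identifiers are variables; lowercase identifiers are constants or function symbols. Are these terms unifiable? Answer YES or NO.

NO

Decompose pair/2: S2 ≐ A,  tree(pair(A, int)) ≐ tree(pair(tree(char), int)).
Bind S2 := A; substituting into the one remaining equation that mentions S2 gives: pair(pair(S, T1), pair(E, nat)) ≐ pair(pair(S1, pair(A, A)), pair(tree(string), nat)).
Decompose tree/1: pair(A, int) ≐ pair(tree(char), int).
Decompose pair/2: A ≐ tree(char),  int ≐ int.
Bind A := tree(char); substituting into the one remaining equation that mentions A gives: pair(pair(S, T1), pair(E, nat)) ≐ pair(pair(S1, pair(tree(char), tree(char))), pair(tree(string), nat)). Substituting into the earlier binding gives S2 := tree(char).
Delete trivial equation int ≐ int.
Decompose pair/2: pair(S, T1) ≐ pair(S1, pair(tree(char), tree(char))),  pair(E, nat) ≐ pair(tree(string), nat).
Decompose pair/2: S ≐ S1,  T1 ≐ pair(tree(char), tree(char)).
Bind S := S1; substituting into the one remaining equation that mentions S gives: pair(pair(int, S1), pair(char, T3)) ≐ pair(pair(int, T3), pair(T, pair(char, T3))).
Bind T1 := pair(tree(char), tree(char)); no other remaining equation mentions T1.
Decompose pair/2: E ≐ tree(string),  nat ≐ nat.
Bind E := tree(string); no other remaining equation mentions E.
Delete trivial equation nat ≐ nat.
Decompose pair/2: pair(int, S1) ≐ pair(int, T3),  pair(char, T3) ≐ pair(T, pair(char, T3)).
Decompose pair/2: int ≐ int,  S1 ≐ T3.
Delete trivial equation int ≐ int.
Bind S1 := T3; no other remaining equation mentions S1. Substituting into the earlier binding gives S := T3.
Decompose pair/2: char ≐ T,  T3 ≐ pair(char, T3).
Bind T := char; no other remaining equation mentions T.
Occurs check fails: T3 occurs in pair(char, T3); the equation T3 ≐ pair(char, T3) has no finite solution.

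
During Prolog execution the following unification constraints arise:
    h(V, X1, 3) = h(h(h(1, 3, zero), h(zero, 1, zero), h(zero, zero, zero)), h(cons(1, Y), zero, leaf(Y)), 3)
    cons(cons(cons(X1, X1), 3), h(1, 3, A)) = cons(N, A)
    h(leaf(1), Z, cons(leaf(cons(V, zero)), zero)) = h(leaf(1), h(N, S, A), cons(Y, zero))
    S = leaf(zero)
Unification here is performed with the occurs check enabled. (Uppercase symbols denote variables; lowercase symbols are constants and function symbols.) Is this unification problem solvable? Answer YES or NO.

Decompose h/3: V = h(h(1, 3, zero), h(zero, 1, zero), h(zero, zero, zero)),  X1 = h(cons(1, Y), zero, leaf(Y)),  3 = 3.
Bind V := h(h(1, 3, zero), h(zero, 1, zero), h(zero, zero, zero)); substituting into the one remaining equation that mentions V gives: h(leaf(1), Z, cons(leaf(cons(h(h(1, 3, zero), h(zero, 1, zero), h(zero, zero, zero)), zero)), zero)) = h(leaf(1), h(N, S, A), cons(Y, zero)).
Bind X1 := h(cons(1, Y), zero, leaf(Y)); substituting into the one remaining equation that mentions X1 gives: cons(cons(cons(h(cons(1, Y), zero, leaf(Y)), h(cons(1, Y), zero, leaf(Y))), 3), h(1, 3, A)) = cons(N, A).
Delete trivial equation 3 = 3.
Decompose cons/2: cons(cons(h(cons(1, Y), zero, leaf(Y)), h(cons(1, Y), zero, leaf(Y))), 3) = N,  h(1, 3, A) = A.
Bind N := cons(cons(h(cons(1, Y), zero, leaf(Y)), h(cons(1, Y), zero, leaf(Y))), 3); substituting into the one remaining equation that mentions N gives: h(leaf(1), Z, cons(leaf(cons(h(h(1, 3, zero), h(zero, 1, zero), h(zero, zero, zero)), zero)), zero)) = h(leaf(1), h(cons(cons(h(cons(1, Y), zero, leaf(Y)), h(cons(1, Y), zero, leaf(Y))), 3), S, A), cons(Y, zero)).
Occurs check fails: A occurs in h(1, 3, A); the equation A = h(1, 3, A) has no finite solution.

NO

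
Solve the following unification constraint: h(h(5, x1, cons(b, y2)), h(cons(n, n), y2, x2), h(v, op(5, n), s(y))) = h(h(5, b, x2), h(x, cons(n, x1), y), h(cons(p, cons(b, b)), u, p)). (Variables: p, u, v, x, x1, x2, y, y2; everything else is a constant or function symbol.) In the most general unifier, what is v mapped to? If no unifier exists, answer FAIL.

Decompose h/3: h(5, x1, cons(b, y2)) = h(5, b, x2),  h(cons(n, n), y2, x2) = h(x, cons(n, x1), y),  h(v, op(5, n), s(y)) = h(cons(p, cons(b, b)), u, p).
Decompose h/3: 5 = 5,  x1 = b,  cons(b, y2) = x2.
Delete trivial equation 5 = 5.
Bind x1 := b; substituting into the one remaining equation that mentions x1 gives: h(cons(n, n), y2, x2) = h(x, cons(n, b), y).
Bind x2 := cons(b, y2); substituting into the one remaining equation that mentions x2 gives: h(cons(n, n), y2, cons(b, y2)) = h(x, cons(n, b), y).
Decompose h/3: cons(n, n) = x,  y2 = cons(n, b),  cons(b, y2) = y.
Bind x := cons(n, n); no other remaining equation mentions x.
Bind y2 := cons(n, b); substituting into the one remaining equation that mentions y2 gives: cons(b, cons(n, b)) = y. Substituting into the earlier binding gives x2 := cons(b, cons(n, b)).
Bind y := cons(b, cons(n, b)); substituting into the remaining equation gives: h(v, op(5, n), s(cons(b, cons(n, b)))) = h(cons(p, cons(b, b)), u, p).
Decompose h/3: v = cons(p, cons(b, b)),  op(5, n) = u,  s(cons(b, cons(n, b))) = p.
Bind v := cons(p, cons(b, b)); no other remaining equation mentions v.
Bind u := op(5, n); no other remaining equation mentions u.
Bind p := s(cons(b, cons(n, b))). Substituting into the earlier binding gives v := cons(s(cons(b, cons(n, b))), cons(b, b)).
MGU = { x1 := b, x2 := cons(b, cons(n, b)), x := cons(n, n), y2 := cons(n, b), y := cons(b, cons(n, b)), v := cons(s(cons(b, cons(n, b))), cons(b, b)), u := op(5, n), p := s(cons(b, cons(n, b))) }, so v := cons(s(cons(b, cons(n, b))), cons(b, b)).

cons(s(cons(b, cons(n, b))), cons(b, b))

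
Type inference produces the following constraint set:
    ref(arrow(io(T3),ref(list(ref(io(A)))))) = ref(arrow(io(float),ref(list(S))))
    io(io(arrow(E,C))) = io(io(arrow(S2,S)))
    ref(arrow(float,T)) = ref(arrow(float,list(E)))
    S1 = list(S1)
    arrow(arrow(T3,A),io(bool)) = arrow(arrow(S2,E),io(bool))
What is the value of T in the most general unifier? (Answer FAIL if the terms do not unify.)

FAIL

Decompose ref/1: arrow(io(T3),ref(list(ref(io(A))))) = arrow(io(float),ref(list(S))).
Decompose arrow/2: io(T3) = io(float),  ref(list(ref(io(A)))) = ref(list(S)).
Decompose io/1: T3 = float.
Bind T3 := float; substituting into the one remaining equation that mentions T3 gives: arrow(arrow(float,A),io(bool)) = arrow(arrow(S2,E),io(bool)).
Decompose ref/1: list(ref(io(A))) = list(S).
Decompose list/1: ref(io(A)) = S.
Bind S := ref(io(A)); substituting into the one remaining equation that mentions S gives: io(io(arrow(E,C))) = io(io(arrow(S2,ref(io(A))))).
Decompose io/1: io(arrow(E,C)) = io(arrow(S2,ref(io(A)))).
Decompose io/1: arrow(E,C) = arrow(S2,ref(io(A))).
Decompose arrow/2: E = S2,  C = ref(io(A)).
Bind E := S2; substituting into the 2 remaining equations that mention E gives: ref(arrow(float,T)) = ref(arrow(float,list(S2))),  arrow(arrow(float,A),io(bool)) = arrow(arrow(S2,S2),io(bool)).
Bind C := ref(io(A)); no other remaining equation mentions C.
Decompose ref/1: arrow(float,T) = arrow(float,list(S2)).
Decompose arrow/2: float = float,  T = list(S2).
Delete trivial equation float = float.
Bind T := list(S2); no other remaining equation mentions T.
Occurs check fails: S1 occurs in list(S1); the equation S1 = list(S1) has no finite solution.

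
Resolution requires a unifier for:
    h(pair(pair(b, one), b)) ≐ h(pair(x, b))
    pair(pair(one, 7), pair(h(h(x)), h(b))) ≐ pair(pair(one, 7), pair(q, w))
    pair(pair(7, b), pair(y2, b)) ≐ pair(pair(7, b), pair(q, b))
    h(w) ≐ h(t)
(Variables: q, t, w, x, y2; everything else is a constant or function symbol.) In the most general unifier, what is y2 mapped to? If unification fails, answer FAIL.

Decompose h/1: pair(pair(b, one), b) ≐ pair(x, b).
Decompose pair/2: pair(b, one) ≐ x,  b ≐ b.
Bind x := pair(b, one); substituting into the one remaining equation that mentions x gives: pair(pair(one, 7), pair(h(h(pair(b, one))), h(b))) ≐ pair(pair(one, 7), pair(q, w)).
Delete trivial equation b ≐ b.
Decompose pair/2: pair(one, 7) ≐ pair(one, 7),  pair(h(h(pair(b, one))), h(b)) ≐ pair(q, w).
Delete trivial equation pair(one, 7) ≐ pair(one, 7).
Decompose pair/2: h(h(pair(b, one))) ≐ q,  h(b) ≐ w.
Bind q := h(h(pair(b, one))); substituting into the one remaining equation that mentions q gives: pair(pair(7, b), pair(y2, b)) ≐ pair(pair(7, b), pair(h(h(pair(b, one))), b)).
Bind w := h(b); substituting into the one remaining equation that mentions w gives: h(h(b)) ≐ h(t).
Decompose pair/2: pair(7, b) ≐ pair(7, b),  pair(y2, b) ≐ pair(h(h(pair(b, one))), b).
Delete trivial equation pair(7, b) ≐ pair(7, b).
Decompose pair/2: y2 ≐ h(h(pair(b, one))),  b ≐ b.
Bind y2 := h(h(pair(b, one))); no other remaining equation mentions y2.
Delete trivial equation b ≐ b.
Decompose h/1: h(b) ≐ t.
Bind t := h(b).
MGU = { x ↦ pair(b, one), q ↦ h(h(pair(b, one))), w ↦ h(b), y2 ↦ h(h(pair(b, one))), t ↦ h(b) }, so y2 ↦ h(h(pair(b, one))).

h(h(pair(b, one)))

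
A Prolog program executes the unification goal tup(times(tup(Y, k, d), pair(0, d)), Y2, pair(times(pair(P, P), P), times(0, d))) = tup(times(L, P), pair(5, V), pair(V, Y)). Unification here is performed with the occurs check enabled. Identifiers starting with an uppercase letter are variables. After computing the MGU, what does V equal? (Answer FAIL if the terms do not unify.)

times(pair(pair(0, d), pair(0, d)), pair(0, d))

Decompose tup/3: times(tup(Y, k, d), pair(0, d)) = times(L, P),  Y2 = pair(5, V),  pair(times(pair(P, P), P), times(0, d)) = pair(V, Y).
Decompose times/2: tup(Y, k, d) = L,  pair(0, d) = P.
Bind L := tup(Y, k, d); no other remaining equation mentions L.
Bind P := pair(0, d); substituting into the one remaining equation that mentions P gives: pair(times(pair(pair(0, d), pair(0, d)), pair(0, d)), times(0, d)) = pair(V, Y).
Bind Y2 := pair(5, V); no other remaining equation mentions Y2.
Decompose pair/2: times(pair(pair(0, d), pair(0, d)), pair(0, d)) = V,  times(0, d) = Y.
Bind V := times(pair(pair(0, d), pair(0, d)), pair(0, d)); no other remaining equation mentions V. Substituting into the earlier binding gives Y2 := pair(5, times(pair(pair(0, d), pair(0, d)), pair(0, d))).
Bind Y := times(0, d). Substituting into the earlier binding gives L := tup(times(0, d), k, d).
MGU = { L ↦ tup(times(0, d), k, d), P ↦ pair(0, d), Y2 ↦ pair(5, times(pair(pair(0, d), pair(0, d)), pair(0, d))), V ↦ times(pair(pair(0, d), pair(0, d)), pair(0, d)), Y ↦ times(0, d) }, so V ↦ times(pair(pair(0, d), pair(0, d)), pair(0, d)).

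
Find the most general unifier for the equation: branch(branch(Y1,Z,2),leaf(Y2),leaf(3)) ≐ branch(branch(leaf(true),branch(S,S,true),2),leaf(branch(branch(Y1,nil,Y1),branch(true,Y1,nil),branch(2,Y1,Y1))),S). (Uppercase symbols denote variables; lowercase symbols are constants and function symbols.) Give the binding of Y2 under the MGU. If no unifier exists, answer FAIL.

branch(branch(leaf(true),nil,leaf(true)),branch(true,leaf(true),nil),branch(2,leaf(true),leaf(true)))

Decompose branch/3: branch(Y1,Z,2) ≐ branch(leaf(true),branch(S,S,true),2),  leaf(Y2) ≐ leaf(branch(branch(Y1,nil,Y1),branch(true,Y1,nil),branch(2,Y1,Y1))),  leaf(3) ≐ S.
Decompose branch/3: Y1 ≐ leaf(true),  Z ≐ branch(S,S,true),  2 ≐ 2.
Bind Y1 := leaf(true); substituting into the one remaining equation that mentions Y1 gives: leaf(Y2) ≐ leaf(branch(branch(leaf(true),nil,leaf(true)),branch(true,leaf(true),nil),branch(2,leaf(true),leaf(true)))).
Bind Z := branch(S,S,true); no other remaining equation mentions Z.
Delete trivial equation 2 ≐ 2.
Decompose leaf/1: Y2 ≐ branch(branch(leaf(true),nil,leaf(true)),branch(true,leaf(true),nil),branch(2,leaf(true),leaf(true))).
Bind Y2 := branch(branch(leaf(true),nil,leaf(true)),branch(true,leaf(true),nil),branch(2,leaf(true),leaf(true))); no other remaining equation mentions Y2.
Bind S := leaf(3). Substituting into the earlier binding gives Z := branch(leaf(3),leaf(3),true).
MGU = { Y1 := leaf(true), Z := branch(leaf(3),leaf(3),true), Y2 := branch(branch(leaf(true),nil,leaf(true)),branch(true,leaf(true),nil),branch(2,leaf(true),leaf(true))), S := leaf(3) }, so Y2 := branch(branch(leaf(true),nil,leaf(true)),branch(true,leaf(true),nil),branch(2,leaf(true),leaf(true))).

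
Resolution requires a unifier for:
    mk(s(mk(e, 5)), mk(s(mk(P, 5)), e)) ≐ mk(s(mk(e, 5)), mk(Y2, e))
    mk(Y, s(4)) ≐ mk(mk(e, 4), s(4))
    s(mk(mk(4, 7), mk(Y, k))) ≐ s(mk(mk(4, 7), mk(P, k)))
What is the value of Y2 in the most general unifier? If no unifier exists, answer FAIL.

s(mk(mk(e, 4), 5))

Decompose mk/2: s(mk(e, 5)) ≐ s(mk(e, 5)),  mk(s(mk(P, 5)), e) ≐ mk(Y2, e).
Delete trivial equation s(mk(e, 5)) ≐ s(mk(e, 5)).
Decompose mk/2: s(mk(P, 5)) ≐ Y2,  e ≐ e.
Bind Y2 := s(mk(P, 5)); no other remaining equation mentions Y2.
Delete trivial equation e ≐ e.
Decompose mk/2: Y ≐ mk(e, 4),  s(4) ≐ s(4).
Bind Y := mk(e, 4); substituting into the one remaining equation that mentions Y gives: s(mk(mk(4, 7), mk(mk(e, 4), k))) ≐ s(mk(mk(4, 7), mk(P, k))).
Delete trivial equation s(4) ≐ s(4).
Decompose s/1: mk(mk(4, 7), mk(mk(e, 4), k)) ≐ mk(mk(4, 7), mk(P, k)).
Decompose mk/2: mk(4, 7) ≐ mk(4, 7),  mk(mk(e, 4), k) ≐ mk(P, k).
Delete trivial equation mk(4, 7) ≐ mk(4, 7).
Decompose mk/2: mk(e, 4) ≐ P,  k ≐ k.
Bind P := mk(e, 4); no other remaining equation mentions P. Substituting into the earlier binding gives Y2 := s(mk(mk(e, 4), 5)).
Delete trivial equation k ≐ k.
MGU = { Y2 ↦ s(mk(mk(e, 4), 5)), Y ↦ mk(e, 4), P ↦ mk(e, 4) }, so Y2 ↦ s(mk(mk(e, 4), 5)).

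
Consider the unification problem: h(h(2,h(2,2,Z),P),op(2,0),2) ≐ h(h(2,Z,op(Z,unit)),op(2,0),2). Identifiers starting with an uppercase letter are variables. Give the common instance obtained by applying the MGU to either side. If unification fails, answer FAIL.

FAIL

Decompose h/3: h(2,h(2,2,Z),P) ≐ h(2,Z,op(Z,unit)),  op(2,0) ≐ op(2,0),  2 ≐ 2.
Decompose h/3: 2 ≐ 2,  h(2,2,Z) ≐ Z,  P ≐ op(Z,unit).
Delete trivial equation 2 ≐ 2.
Occurs check fails: Z occurs in h(2,2,Z); the equation Z ≐ h(2,2,Z) has no finite solution.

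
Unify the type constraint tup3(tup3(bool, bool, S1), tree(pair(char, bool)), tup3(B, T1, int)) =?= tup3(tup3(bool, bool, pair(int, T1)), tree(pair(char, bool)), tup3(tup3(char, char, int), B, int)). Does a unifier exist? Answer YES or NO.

YES

Decompose tup3/3: tup3(bool, bool, S1) =?= tup3(bool, bool, pair(int, T1)),  tree(pair(char, bool)) =?= tree(pair(char, bool)),  tup3(B, T1, int) =?= tup3(tup3(char, char, int), B, int).
Decompose tup3/3: bool =?= bool,  bool =?= bool,  S1 =?= pair(int, T1).
Delete trivial equation bool =?= bool.
Delete trivial equation bool =?= bool.
Bind S1 := pair(int, T1); no other remaining equation mentions S1.
Delete trivial equation tree(pair(char, bool)) =?= tree(pair(char, bool)).
Decompose tup3/3: B =?= tup3(char, char, int),  T1 =?= B,  int =?= int.
Bind B := tup3(char, char, int); substituting into the one remaining equation that mentions B gives: T1 =?= tup3(char, char, int).
Bind T1 := tup3(char, char, int); no other remaining equation mentions T1. Substituting into the earlier binding gives S1 := pair(int, tup3(char, char, int)).
Delete trivial equation int =?= int.
No equations remain and no clash or occurs-check failure arose, so a unifier exists.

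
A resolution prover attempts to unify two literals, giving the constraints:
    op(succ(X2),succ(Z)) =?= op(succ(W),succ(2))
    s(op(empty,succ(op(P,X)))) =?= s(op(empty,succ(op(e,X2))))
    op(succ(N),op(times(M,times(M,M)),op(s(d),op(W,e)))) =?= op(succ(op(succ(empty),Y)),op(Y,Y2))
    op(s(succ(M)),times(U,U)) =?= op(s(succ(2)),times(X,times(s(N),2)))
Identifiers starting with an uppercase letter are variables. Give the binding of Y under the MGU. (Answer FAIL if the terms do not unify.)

Decompose op/2: succ(X2) =?= succ(W),  succ(Z) =?= succ(2).
Decompose succ/1: X2 =?= W.
Bind X2 := W; substituting into the one remaining equation that mentions X2 gives: s(op(empty,succ(op(P,X)))) =?= s(op(empty,succ(op(e,W)))).
Decompose succ/1: Z =?= 2.
Bind Z := 2; no other remaining equation mentions Z.
Decompose s/1: op(empty,succ(op(P,X))) =?= op(empty,succ(op(e,W))).
Decompose op/2: empty =?= empty,  succ(op(P,X)) =?= succ(op(e,W)).
Delete trivial equation empty =?= empty.
Decompose succ/1: op(P,X) =?= op(e,W).
Decompose op/2: P =?= e,  X =?= W.
Bind P := e; no other remaining equation mentions P.
Bind X := W; substituting into the one remaining equation that mentions X gives: op(s(succ(M)),times(U,U)) =?= op(s(succ(2)),times(W,times(s(N),2))).
Decompose op/2: succ(N) =?= succ(op(succ(empty),Y)),  op(times(M,times(M,M)),op(s(d),op(W,e))) =?= op(Y,Y2).
Decompose succ/1: N =?= op(succ(empty),Y).
Bind N := op(succ(empty),Y); substituting into the one remaining equation that mentions N gives: op(s(succ(M)),times(U,U)) =?= op(s(succ(2)),times(W,times(s(op(succ(empty),Y)),2))).
Decompose op/2: times(M,times(M,M)) =?= Y,  op(s(d),op(W,e)) =?= Y2.
Bind Y := times(M,times(M,M)); substituting into the one remaining equation that mentions Y gives: op(s(succ(M)),times(U,U)) =?= op(s(succ(2)),times(W,times(s(op(succ(empty),times(M,times(M,M)))),2))). Substituting into the earlier binding gives N := op(succ(empty),times(M,times(M,M))).
Bind Y2 := op(s(d),op(W,e)); no other remaining equation mentions Y2.
Decompose op/2: s(succ(M)) =?= s(succ(2)),  times(U,U) =?= times(W,times(s(op(succ(empty),times(M,times(M,M)))),2)).
Decompose s/1: succ(M) =?= succ(2).
Decompose succ/1: M =?= 2.
Bind M := 2; substituting into the remaining equation gives: times(U,U) =?= times(W,times(s(op(succ(empty),times(2,times(2,2)))),2)). Substituting into the earlier bindings gives N := op(succ(empty),times(2,times(2,2))), Y := times(2,times(2,2)).
Decompose times/2: U =?= W,  U =?= times(s(op(succ(empty),times(2,times(2,2)))),2).
Bind U := W; substituting into the remaining equation gives: W =?= times(s(op(succ(empty),times(2,times(2,2)))),2).
Bind W := times(s(op(succ(empty),times(2,times(2,2)))),2). Substituting into the earlier bindings gives X2 := times(s(op(succ(empty),times(2,times(2,2)))),2), X := times(s(op(succ(empty),times(2,times(2,2)))),2), Y2 := op(s(d),op(times(s(op(succ(empty),times(2,times(2,2)))),2),e)), U := times(s(op(succ(empty),times(2,times(2,2)))),2).
MGU = { X2 -> times(s(op(succ(empty),times(2,times(2,2)))),2), Z -> 2, P -> e, X -> times(s(op(succ(empty),times(2,times(2,2)))),2), N -> op(succ(empty),times(2,times(2,2))), Y -> times(2,times(2,2)), Y2 -> op(s(d),op(times(s(op(succ(empty),times(2,times(2,2)))),2),e)), M -> 2, U -> times(s(op(succ(empty),times(2,times(2,2)))),2), W -> times(s(op(succ(empty),times(2,times(2,2)))),2) }, so Y -> times(2,times(2,2)).

times(2,times(2,2))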